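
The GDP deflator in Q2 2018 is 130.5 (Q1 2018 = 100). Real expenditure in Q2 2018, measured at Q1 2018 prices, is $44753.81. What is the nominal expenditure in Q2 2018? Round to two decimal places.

58403.72

Nominal = Real × (Index/100) = 44753.81 × (130.5/100)
        = 44753.81 × 1.305 = 58403.7220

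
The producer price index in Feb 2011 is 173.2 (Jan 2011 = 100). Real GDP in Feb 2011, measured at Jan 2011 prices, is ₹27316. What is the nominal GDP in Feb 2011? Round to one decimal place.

47311.3

Nominal = Real × (Index/100) = 27316 × (173.2/100)
        = 27316 × 1.732 = 47311.3120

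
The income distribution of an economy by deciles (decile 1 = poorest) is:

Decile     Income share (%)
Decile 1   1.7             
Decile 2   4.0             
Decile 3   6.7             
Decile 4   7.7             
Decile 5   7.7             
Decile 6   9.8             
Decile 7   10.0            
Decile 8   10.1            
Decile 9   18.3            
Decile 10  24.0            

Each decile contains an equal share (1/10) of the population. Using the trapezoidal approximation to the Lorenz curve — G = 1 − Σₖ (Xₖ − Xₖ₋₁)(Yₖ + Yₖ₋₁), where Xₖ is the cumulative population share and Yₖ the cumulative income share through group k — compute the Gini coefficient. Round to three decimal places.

Cumulative income shares Yₖ: 0.0170, 0.0570, 0.1240, 0.2010, 0.2780, 0.3760, 0.4760, 0.5770, 0.7600, 1.0000
Σ (Xₖ−Xₖ₋₁)(Yₖ+Yₖ₋₁) = (1/10)(0.0170+0.0000) + (1/10)(0.0570+0.0170) + (1/10)(0.1240+0.0570) + (1/10)(0.2010+0.1240) + (1/10)(0.2780+0.2010) + (1/10)(0.3760+0.2780) + (1/10)(0.4760+0.3760) + (1/10)(0.5770+0.4760) + (1/10)(0.7600+0.5770) + (1/10)(1.0000+0.7600)
  = 0.0017 + 0.0074 + 0.0181 + 0.0325 + 0.0479 + 0.0654 + 0.0852 + 0.1053 + 0.1337 + 0.1760 = 0.6732
G = 1 − 0.6732 = 0.3268

0.327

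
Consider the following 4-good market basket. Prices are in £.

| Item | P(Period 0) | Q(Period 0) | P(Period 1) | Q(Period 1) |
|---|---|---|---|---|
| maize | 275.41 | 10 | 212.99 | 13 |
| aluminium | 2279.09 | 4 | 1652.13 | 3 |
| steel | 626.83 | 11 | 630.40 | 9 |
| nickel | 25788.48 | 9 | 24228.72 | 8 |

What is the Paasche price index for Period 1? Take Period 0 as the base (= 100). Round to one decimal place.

93.2

Paasche price index uses current-period quantities as weights.
ΣP(Period 1)·Q(Period 1) = 212.99×13 + 1652.13×3 + 630.40×9 + 24228.72×8 = 2768.87 + 4956.39 + 5673.6 + 193829.76 = 207228.62
ΣP(Period 0)·Q(Period 1) = 275.41×13 + 2279.09×3 + 626.83×9 + 25788.48×8 = 3580.33 + 6837.27 + 5641.47 + 206307.84 = 222366.91
Index = 207228.62 / 222366.91 × 100 = 93.1922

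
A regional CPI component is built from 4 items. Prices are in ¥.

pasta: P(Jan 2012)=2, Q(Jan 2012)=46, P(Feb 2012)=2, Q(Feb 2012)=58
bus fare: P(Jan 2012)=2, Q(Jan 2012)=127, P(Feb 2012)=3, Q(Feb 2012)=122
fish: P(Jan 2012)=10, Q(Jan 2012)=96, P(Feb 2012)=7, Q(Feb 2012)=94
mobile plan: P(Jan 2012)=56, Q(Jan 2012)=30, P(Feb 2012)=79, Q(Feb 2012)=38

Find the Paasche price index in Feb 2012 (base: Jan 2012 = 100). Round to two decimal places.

120.83

Paasche price index uses current-period quantities as weights.
ΣP(Feb 2012)·Q(Feb 2012) = 2×58 + 3×122 + 7×94 + 79×38 = 116 + 366 + 658 + 3002 = 4142
ΣP(Jan 2012)·Q(Feb 2012) = 2×58 + 2×122 + 10×94 + 56×38 = 116 + 244 + 940 + 2128 = 3428
Index = 4142 / 3428 × 100 = 120.8285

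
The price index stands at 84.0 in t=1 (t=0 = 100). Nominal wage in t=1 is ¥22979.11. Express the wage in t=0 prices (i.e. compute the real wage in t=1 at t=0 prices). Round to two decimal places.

27356.08

Real = Nominal ÷ (Index/100) = 22979.11 ÷ (84.0/100)
     = 22979.11 ÷ 0.840 = 27356.0833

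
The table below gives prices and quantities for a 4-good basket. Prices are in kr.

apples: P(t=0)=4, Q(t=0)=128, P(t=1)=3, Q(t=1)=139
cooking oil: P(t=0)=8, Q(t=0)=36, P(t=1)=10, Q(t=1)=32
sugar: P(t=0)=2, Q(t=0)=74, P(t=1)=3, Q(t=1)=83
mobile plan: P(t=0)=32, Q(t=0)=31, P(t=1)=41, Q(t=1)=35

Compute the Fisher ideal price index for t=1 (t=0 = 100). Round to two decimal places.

Laspeyres component (base-period weights):
ΣP(t=1)Q(t=0) = 3×128 + 10×36 + 3×74 + 41×31 = 384 + 360 + 222 + 1271 = 2237
ΣP(t=0)Q(t=0) = 4×128 + 8×36 + 2×74 + 32×31 = 512 + 288 + 148 + 992 = 1940
L = 2237 / 1940 × 100 = 115.3093
Paasche component (current-period weights):
ΣP(t=1)Q(t=1) = 3×139 + 10×32 + 3×83 + 41×35 = 417 + 320 + 249 + 1435 = 2421
ΣP(t=0)Q(t=1) = 4×139 + 8×32 + 2×83 + 32×35 = 556 + 256 + 166 + 1120 = 2098
P = 2421 / 2098 × 100 = 115.3956
Fisher = √(L × P) = √(115.3093 × 115.3956) = 115.3524

115.35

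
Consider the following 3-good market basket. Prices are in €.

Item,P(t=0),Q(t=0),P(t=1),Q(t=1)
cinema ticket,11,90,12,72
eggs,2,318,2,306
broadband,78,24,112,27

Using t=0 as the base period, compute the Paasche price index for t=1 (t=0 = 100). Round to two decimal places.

Paasche price index uses current-period quantities as weights.
ΣP(t=1)·Q(t=1) = 12×72 + 2×306 + 112×27 = 864 + 612 + 3024 = 4500
ΣP(t=0)·Q(t=1) = 11×72 + 2×306 + 78×27 = 792 + 612 + 2106 = 3510
Index = 4500 / 3510 × 100 = 128.2051

128.21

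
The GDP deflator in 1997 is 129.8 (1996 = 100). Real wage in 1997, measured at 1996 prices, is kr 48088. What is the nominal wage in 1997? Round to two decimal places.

62418.22

Nominal = Real × (Index/100) = 48088 × (129.8/100)
        = 48088 × 1.298 = 62418.2240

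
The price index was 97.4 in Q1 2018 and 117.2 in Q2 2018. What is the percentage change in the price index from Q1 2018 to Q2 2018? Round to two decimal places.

20.33%

Change = (117.2 − 97.4) / 97.4 × 100
       = 19.8 / 97.4 × 100 = 20.3285%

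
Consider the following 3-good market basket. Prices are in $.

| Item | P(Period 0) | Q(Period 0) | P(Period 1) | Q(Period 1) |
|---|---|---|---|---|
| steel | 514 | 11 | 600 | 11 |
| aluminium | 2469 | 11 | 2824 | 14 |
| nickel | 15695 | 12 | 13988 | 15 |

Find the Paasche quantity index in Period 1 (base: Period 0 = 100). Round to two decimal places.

Paasche quantity index uses current-period prices as weights.
ΣP(Period 1)·Q(Period 1) = 600×11 + 2824×14 + 13988×15 = 6600 + 39536 + 209820 = 255956
ΣP(Period 1)·Q(Period 0) = 600×11 + 2824×11 + 13988×12 = 6600 + 31064 + 167856 = 205520
Index = 255956 / 205520 × 100 = 124.5407

124.54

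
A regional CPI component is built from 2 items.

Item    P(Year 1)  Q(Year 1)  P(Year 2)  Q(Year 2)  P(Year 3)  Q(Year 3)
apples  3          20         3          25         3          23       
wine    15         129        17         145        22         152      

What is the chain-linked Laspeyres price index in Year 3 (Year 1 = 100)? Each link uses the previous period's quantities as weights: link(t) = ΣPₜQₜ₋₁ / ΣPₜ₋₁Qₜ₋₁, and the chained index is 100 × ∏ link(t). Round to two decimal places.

145.17

Link Year 1→Year 2:
ΣP(Year 2)Q(Year 1) = 3×20 + 17×129 = 60 + 2193 = 2253
ΣP(Year 1)Q(Year 1) = 3×20 + 15×129 = 60 + 1935 = 1995
link = 2253/1995 = 1.129323
Link Year 2→Year 3:
ΣP(Year 3)Q(Year 2) = 3×25 + 22×145 = 75 + 3190 = 3265
ΣP(Year 2)Q(Year 2) = 3×25 + 17×145 = 75 + 2465 = 2540
link = 3265/2540 = 1.285433
Chained index = 100 × 1.129323 × 1.285433 = 145.1670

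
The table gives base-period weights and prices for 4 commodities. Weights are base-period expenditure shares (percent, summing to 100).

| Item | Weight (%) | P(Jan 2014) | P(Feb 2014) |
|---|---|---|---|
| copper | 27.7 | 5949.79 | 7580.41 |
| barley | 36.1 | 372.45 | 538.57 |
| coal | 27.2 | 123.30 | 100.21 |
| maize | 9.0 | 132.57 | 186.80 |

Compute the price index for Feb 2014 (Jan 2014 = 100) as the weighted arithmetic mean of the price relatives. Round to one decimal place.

122.3

copper: 27.7 × (7580.41/5949.79) = 27.7 × 1.274063 = 35.2916
barley: 36.1 × (538.57/372.45) = 36.1 × 1.446020 = 52.2013
coal: 27.2 × (100.21/123.30) = 27.2 × 0.812733 = 22.1063
maize: 9.0 × (186.80/132.57) = 9.0 × 1.409067 = 12.6816
Index = Σ wᵢ·(p₁ᵢ/p₀ᵢ) = 35.2916 + 52.2013 + 22.1063 + 12.6816 = 122.2808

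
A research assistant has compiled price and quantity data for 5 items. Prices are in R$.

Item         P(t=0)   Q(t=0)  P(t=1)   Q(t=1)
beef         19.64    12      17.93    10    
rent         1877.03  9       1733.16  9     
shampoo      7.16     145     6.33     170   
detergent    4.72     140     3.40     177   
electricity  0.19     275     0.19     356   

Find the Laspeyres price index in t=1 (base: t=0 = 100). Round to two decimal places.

91.42

Laspeyres price index uses base-period quantities as weights.
ΣP(t=1)·Q(t=0) = 17.93×12 + 1733.16×9 + 6.33×145 + 3.40×140 + 0.19×275 = 215.16 + 15598.44 + 917.85 + 476 + 52.25 = 17259.7
ΣP(t=0)·Q(t=0) = 19.64×12 + 1877.03×9 + 7.16×145 + 4.72×140 + 0.19×275 = 235.68 + 16893.27 + 1038.2 + 660.8 + 52.25 = 18880.2
Index = 17259.7 / 18880.2 × 100 = 91.4169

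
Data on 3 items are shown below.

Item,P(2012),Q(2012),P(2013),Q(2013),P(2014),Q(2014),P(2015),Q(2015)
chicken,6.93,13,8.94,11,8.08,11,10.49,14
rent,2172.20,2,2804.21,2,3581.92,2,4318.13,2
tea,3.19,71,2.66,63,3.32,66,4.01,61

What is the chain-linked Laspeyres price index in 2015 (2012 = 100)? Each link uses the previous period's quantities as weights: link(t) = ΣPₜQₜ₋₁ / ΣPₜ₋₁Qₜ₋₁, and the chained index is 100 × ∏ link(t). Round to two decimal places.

194.47

Link 2012→2013:
ΣP(2013)Q(2012) = 8.94×13 + 2804.21×2 + 2.66×71 = 116.22 + 5608.42 + 188.86 = 5913.5
ΣP(2012)Q(2012) = 6.93×13 + 2172.20×2 + 3.19×71 = 90.09 + 4344.4 + 226.49 = 4660.98
link = 5913.5/4660.98 = 1.268725
Link 2013→2014:
ΣP(2014)Q(2013) = 8.08×11 + 3581.92×2 + 3.32×63 = 88.88 + 7163.84 + 209.16 = 7461.88
ΣP(2013)Q(2013) = 8.94×11 + 2804.21×2 + 2.66×63 = 98.34 + 5608.42 + 167.58 = 5874.34
link = 7461.88/5874.34 = 1.270250
Link 2014→2015:
ΣP(2015)Q(2014) = 10.49×11 + 4318.13×2 + 4.01×66 = 115.39 + 8636.26 + 264.66 = 9016.31
ΣP(2014)Q(2014) = 8.08×11 + 3581.92×2 + 3.32×66 = 88.88 + 7163.84 + 219.12 = 7471.84
link = 9016.31/7471.84 = 1.206705
Chained index = 100 × 1.268725 × 1.270250 × 1.206705 = 194.4723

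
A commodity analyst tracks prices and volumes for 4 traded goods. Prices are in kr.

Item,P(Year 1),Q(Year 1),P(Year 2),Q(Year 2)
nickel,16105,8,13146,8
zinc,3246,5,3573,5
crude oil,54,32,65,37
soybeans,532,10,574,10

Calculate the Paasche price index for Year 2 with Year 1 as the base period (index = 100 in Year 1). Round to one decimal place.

Paasche price index uses current-period quantities as weights.
ΣP(Year 2)·Q(Year 2) = 13146×8 + 3573×5 + 65×37 + 574×10 = 105168 + 17865 + 2405 + 5740 = 131178
ΣP(Year 1)·Q(Year 2) = 16105×8 + 3246×5 + 54×37 + 532×10 = 128840 + 16230 + 1998 + 5320 = 152388
Index = 131178 / 152388 × 100 = 86.0816

86.1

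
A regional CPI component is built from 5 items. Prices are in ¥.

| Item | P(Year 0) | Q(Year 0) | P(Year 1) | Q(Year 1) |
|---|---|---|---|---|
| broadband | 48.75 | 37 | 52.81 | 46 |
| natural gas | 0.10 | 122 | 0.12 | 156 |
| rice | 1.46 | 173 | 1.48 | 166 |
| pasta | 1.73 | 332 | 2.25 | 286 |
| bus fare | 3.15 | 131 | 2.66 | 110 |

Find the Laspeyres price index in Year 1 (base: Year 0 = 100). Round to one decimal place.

108.7

Laspeyres price index uses base-period quantities as weights.
ΣP(Year 1)·Q(Year 0) = 52.81×37 + 0.12×122 + 1.48×173 + 2.25×332 + 2.66×131 = 1953.97 + 14.64 + 256.04 + 747 + 348.46 = 3320.11
ΣP(Year 0)·Q(Year 0) = 48.75×37 + 0.10×122 + 1.46×173 + 1.73×332 + 3.15×131 = 1803.75 + 12.2 + 252.58 + 574.36 + 412.65 = 3055.54
Index = 3320.11 / 3055.54 × 100 = 108.6587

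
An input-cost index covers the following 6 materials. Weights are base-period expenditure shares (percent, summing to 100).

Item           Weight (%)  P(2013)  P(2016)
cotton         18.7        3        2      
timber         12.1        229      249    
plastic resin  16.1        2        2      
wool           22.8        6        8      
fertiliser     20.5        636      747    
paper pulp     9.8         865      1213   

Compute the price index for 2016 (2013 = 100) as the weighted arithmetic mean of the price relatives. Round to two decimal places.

109.94

cotton: 18.7 × (2/3) = 18.7 × 0.666667 = 12.4667
timber: 12.1 × (249/229) = 12.1 × 1.087336 = 13.1568
plastic resin: 16.1 × (2/2) = 16.1 × 1.000000 = 16.1000
wool: 22.8 × (8/6) = 22.8 × 1.333333 = 30.4000
fertiliser: 20.5 × (747/636) = 20.5 × 1.174528 = 24.0778
paper pulp: 9.8 × (1213/865) = 9.8 × 1.402312 = 13.7427
Index = Σ wᵢ·(p₁ᵢ/p₀ᵢ) = 12.4667 + 13.1568 + 16.1000 + 30.4000 + 24.0778 + 13.7427 = 109.9439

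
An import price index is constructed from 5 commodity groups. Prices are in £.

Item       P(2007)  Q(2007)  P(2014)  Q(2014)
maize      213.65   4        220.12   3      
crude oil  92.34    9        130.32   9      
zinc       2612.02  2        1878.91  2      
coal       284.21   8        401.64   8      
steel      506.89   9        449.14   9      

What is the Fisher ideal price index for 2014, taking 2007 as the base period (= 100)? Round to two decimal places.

95.00

Laspeyres component (base-period weights):
ΣP(2014)Q(2007) = 220.12×4 + 130.32×9 + 1878.91×2 + 401.64×8 + 449.14×9 = 880.48 + 1172.88 + 3757.82 + 3213.12 + 4042.26 = 13066.56
ΣP(2007)Q(2007) = 213.65×4 + 92.34×9 + 2612.02×2 + 284.21×8 + 506.89×9 = 854.6 + 831.06 + 5224.04 + 2273.68 + 4562.01 = 13745.39
L = 13066.56 / 13745.39 × 100 = 95.0614
Paasche component (current-period weights):
ΣP(2014)Q(2014) = 220.12×3 + 130.32×9 + 1878.91×2 + 401.64×8 + 449.14×9 = 660.36 + 1172.88 + 3757.82 + 3213.12 + 4042.26 = 12846.44
ΣP(2007)Q(2014) = 213.65×3 + 92.34×9 + 2612.02×2 + 284.21×8 + 506.89×9 = 640.95 + 831.06 + 5224.04 + 2273.68 + 4562.01 = 13531.74
P = 12846.44 / 13531.74 × 100 = 94.9356
Fisher = √(L × P) = √(95.0614 × 94.9356) = 94.9985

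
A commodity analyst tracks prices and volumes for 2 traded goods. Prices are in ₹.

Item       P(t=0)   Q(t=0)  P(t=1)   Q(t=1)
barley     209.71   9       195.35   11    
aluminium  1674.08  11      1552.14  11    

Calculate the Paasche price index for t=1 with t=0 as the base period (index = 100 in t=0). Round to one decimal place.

92.8

Paasche price index uses current-period quantities as weights.
ΣP(t=1)·Q(t=1) = 195.35×11 + 1552.14×11 = 2148.85 + 17073.54 = 19222.39
ΣP(t=0)·Q(t=1) = 209.71×11 + 1674.08×11 = 2306.81 + 18414.88 = 20721.69
Index = 19222.39 / 20721.69 × 100 = 92.7646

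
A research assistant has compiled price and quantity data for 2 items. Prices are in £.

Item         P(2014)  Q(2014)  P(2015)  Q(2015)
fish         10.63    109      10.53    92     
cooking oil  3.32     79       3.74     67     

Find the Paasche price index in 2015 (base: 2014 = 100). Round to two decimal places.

101.58

Paasche price index uses current-period quantities as weights.
ΣP(2015)·Q(2015) = 10.53×92 + 3.74×67 = 968.76 + 250.58 = 1219.34
ΣP(2014)·Q(2015) = 10.63×92 + 3.32×67 = 977.96 + 222.44 = 1200.4
Index = 1219.34 / 1200.4 × 100 = 101.5778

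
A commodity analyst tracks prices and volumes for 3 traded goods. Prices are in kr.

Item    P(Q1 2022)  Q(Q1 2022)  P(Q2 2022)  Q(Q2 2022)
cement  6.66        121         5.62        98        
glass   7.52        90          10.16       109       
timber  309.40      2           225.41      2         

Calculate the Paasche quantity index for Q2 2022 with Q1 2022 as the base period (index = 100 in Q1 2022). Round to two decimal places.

103.12

Paasche quantity index uses current-period prices as weights.
ΣP(Q2 2022)·Q(Q2 2022) = 5.62×98 + 10.16×109 + 225.41×2 = 550.76 + 1107.44 + 450.82 = 2109.02
ΣP(Q2 2022)·Q(Q1 2022) = 5.62×121 + 10.16×90 + 225.41×2 = 680.02 + 914.4 + 450.82 = 2045.24
Index = 2109.02 / 2045.24 × 100 = 103.1185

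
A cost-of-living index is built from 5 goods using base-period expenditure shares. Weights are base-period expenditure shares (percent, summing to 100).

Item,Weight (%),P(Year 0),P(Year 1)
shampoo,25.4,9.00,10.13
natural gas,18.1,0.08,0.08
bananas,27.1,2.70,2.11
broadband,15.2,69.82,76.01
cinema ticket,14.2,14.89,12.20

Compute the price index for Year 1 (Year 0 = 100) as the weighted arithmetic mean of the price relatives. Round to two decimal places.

shampoo: 25.4 × (10.13/9.00) = 25.4 × 1.125556 = 28.5891
natural gas: 18.1 × (0.08/0.08) = 18.1 × 1.000000 = 18.1000
bananas: 27.1 × (2.11/2.70) = 27.1 × 0.781481 = 21.1781
broadband: 15.2 × (76.01/69.82) = 15.2 × 1.088657 = 16.5476
cinema ticket: 14.2 × (12.20/14.89) = 14.2 × 0.819342 = 11.6347
Index = Σ wᵢ·(p₁ᵢ/p₀ᵢ) = 28.5891 + 18.1000 + 21.1781 + 16.5476 + 11.6347 = 96.0495

96.05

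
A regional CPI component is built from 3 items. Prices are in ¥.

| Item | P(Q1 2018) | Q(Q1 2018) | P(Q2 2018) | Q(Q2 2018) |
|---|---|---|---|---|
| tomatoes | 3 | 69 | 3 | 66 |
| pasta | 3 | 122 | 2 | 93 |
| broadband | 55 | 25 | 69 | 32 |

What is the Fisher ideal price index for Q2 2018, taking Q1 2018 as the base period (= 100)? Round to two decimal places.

Laspeyres component (base-period weights):
ΣP(Q2 2018)Q(Q1 2018) = 3×69 + 2×122 + 69×25 = 207 + 244 + 1725 = 2176
ΣP(Q1 2018)Q(Q1 2018) = 3×69 + 3×122 + 55×25 = 207 + 366 + 1375 = 1948
L = 2176 / 1948 × 100 = 111.7043
Paasche component (current-period weights):
ΣP(Q2 2018)Q(Q2 2018) = 3×66 + 2×93 + 69×32 = 198 + 186 + 2208 = 2592
ΣP(Q1 2018)Q(Q2 2018) = 3×66 + 3×93 + 55×32 = 198 + 279 + 1760 = 2237
P = 2592 / 2237 × 100 = 115.8695
Fisher = √(L × P) = √(111.7043 × 115.8695) = 113.7678

113.77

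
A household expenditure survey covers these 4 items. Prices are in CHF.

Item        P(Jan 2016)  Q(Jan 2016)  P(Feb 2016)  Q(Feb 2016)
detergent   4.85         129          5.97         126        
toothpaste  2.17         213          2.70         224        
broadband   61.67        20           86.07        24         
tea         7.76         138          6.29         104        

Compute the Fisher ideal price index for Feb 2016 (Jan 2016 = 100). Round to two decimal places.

118.21

Laspeyres component (base-period weights):
ΣP(Feb 2016)Q(Jan 2016) = 5.97×129 + 2.70×213 + 86.07×20 + 6.29×138 = 770.13 + 575.1 + 1721.4 + 868.02 = 3934.65
ΣP(Jan 2016)Q(Jan 2016) = 4.85×129 + 2.17×213 + 61.67×20 + 7.76×138 = 625.65 + 462.21 + 1233.4 + 1070.88 = 3392.14
L = 3934.65 / 3392.14 × 100 = 115.9931
Paasche component (current-period weights):
ΣP(Feb 2016)Q(Feb 2016) = 5.97×126 + 2.70×224 + 86.07×24 + 6.29×104 = 752.22 + 604.8 + 2065.68 + 654.16 = 4076.86
ΣP(Jan 2016)Q(Feb 2016) = 4.85×126 + 2.17×224 + 61.67×24 + 7.76×104 = 611.1 + 486.08 + 1480.08 + 807.04 = 3384.3
P = 4076.86 / 3384.3 × 100 = 120.4639
Fisher = √(L × P) = √(115.9931 × 120.4639) = 118.2074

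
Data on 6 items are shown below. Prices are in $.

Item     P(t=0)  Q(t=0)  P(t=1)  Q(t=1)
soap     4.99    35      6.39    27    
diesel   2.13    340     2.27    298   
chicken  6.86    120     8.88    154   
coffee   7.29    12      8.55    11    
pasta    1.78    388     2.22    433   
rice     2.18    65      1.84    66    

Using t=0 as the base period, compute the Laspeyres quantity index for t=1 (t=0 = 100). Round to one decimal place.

Laspeyres quantity index uses base-period prices as weights.
ΣP(t=0)·Q(t=1) = 4.99×27 + 2.13×298 + 6.86×154 + 7.29×11 + 1.78×433 + 2.18×66 = 134.73 + 634.74 + 1056.44 + 80.19 + 770.74 + 143.88 = 2820.72
ΣP(t=0)·Q(t=0) = 4.99×35 + 2.13×340 + 6.86×120 + 7.29×12 + 1.78×388 + 2.18×65 = 174.65 + 724.2 + 823.2 + 87.48 + 690.64 + 141.7 = 2641.87
Index = 2820.72 / 2641.87 × 100 = 106.7698

106.8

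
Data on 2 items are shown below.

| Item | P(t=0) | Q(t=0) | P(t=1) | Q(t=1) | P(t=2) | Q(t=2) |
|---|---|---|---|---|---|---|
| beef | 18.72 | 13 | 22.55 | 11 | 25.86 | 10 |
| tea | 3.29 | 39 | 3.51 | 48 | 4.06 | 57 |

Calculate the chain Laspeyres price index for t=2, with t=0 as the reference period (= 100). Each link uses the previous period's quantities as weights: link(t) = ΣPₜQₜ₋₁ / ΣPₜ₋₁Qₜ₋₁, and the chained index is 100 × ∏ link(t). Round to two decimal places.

133.15

Link t=0→t=1:
ΣP(t=1)Q(t=0) = 22.55×13 + 3.51×39 = 293.15 + 136.89 = 430.04
ΣP(t=0)Q(t=0) = 18.72×13 + 3.29×39 = 243.36 + 128.31 = 371.67
link = 430.04/371.67 = 1.157048
Link t=1→t=2:
ΣP(t=2)Q(t=1) = 25.86×11 + 4.06×48 = 284.46 + 194.88 = 479.34
ΣP(t=1)Q(t=1) = 22.55×11 + 3.51×48 = 248.05 + 168.48 = 416.53
link = 479.34/416.53 = 1.150793
Chained index = 100 × 1.157048 × 1.150793 = 133.1523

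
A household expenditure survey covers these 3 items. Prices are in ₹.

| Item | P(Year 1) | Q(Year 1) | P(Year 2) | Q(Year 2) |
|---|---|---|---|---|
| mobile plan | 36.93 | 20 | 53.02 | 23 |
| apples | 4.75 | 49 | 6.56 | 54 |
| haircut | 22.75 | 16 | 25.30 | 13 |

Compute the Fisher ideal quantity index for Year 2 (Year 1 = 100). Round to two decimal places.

Laspeyres component (base-period weights):
ΣP(Year 1)Q(Year 2) = 36.93×23 + 4.75×54 + 22.75×13 = 849.39 + 256.5 + 295.75 = 1401.64
ΣP(Year 1)Q(Year 1) = 36.93×20 + 4.75×49 + 22.75×16 = 738.6 + 232.75 + 364 = 1335.35
L = 1401.64 / 1335.35 × 100 = 104.9642
Paasche component (current-period weights):
ΣP(Year 2)Q(Year 2) = 53.02×23 + 6.56×54 + 25.30×13 = 1219.46 + 354.24 + 328.9 = 1902.6
ΣP(Year 2)Q(Year 1) = 53.02×20 + 6.56×49 + 25.30×16 = 1060.4 + 321.44 + 404.8 = 1786.64
P = 1902.6 / 1786.64 × 100 = 106.4904
Fisher = √(L × P) = √(104.9642 × 106.4904) = 105.7246

105.72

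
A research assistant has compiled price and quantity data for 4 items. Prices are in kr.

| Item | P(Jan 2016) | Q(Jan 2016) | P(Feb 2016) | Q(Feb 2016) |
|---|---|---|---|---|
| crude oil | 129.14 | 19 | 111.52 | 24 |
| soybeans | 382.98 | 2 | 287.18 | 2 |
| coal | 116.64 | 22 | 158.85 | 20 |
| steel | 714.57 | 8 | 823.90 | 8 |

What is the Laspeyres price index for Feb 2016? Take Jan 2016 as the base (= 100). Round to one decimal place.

111.1

Laspeyres price index uses base-period quantities as weights.
ΣP(Feb 2016)·Q(Jan 2016) = 111.52×19 + 287.18×2 + 158.85×22 + 823.90×8 = 2118.88 + 574.36 + 3494.7 + 6591.2 = 12779.14
ΣP(Jan 2016)·Q(Jan 2016) = 129.14×19 + 382.98×2 + 116.64×22 + 714.57×8 = 2453.66 + 765.96 + 2566.08 + 5716.56 = 11502.26
Index = 12779.14 / 11502.26 × 100 = 111.1011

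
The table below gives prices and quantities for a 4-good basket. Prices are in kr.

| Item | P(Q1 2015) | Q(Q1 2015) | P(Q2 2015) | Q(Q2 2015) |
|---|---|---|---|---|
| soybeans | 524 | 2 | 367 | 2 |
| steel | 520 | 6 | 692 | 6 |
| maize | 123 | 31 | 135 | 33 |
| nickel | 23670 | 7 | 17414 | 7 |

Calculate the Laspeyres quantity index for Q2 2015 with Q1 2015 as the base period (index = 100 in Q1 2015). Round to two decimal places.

100.14

Laspeyres quantity index uses base-period prices as weights.
ΣP(Q1 2015)·Q(Q2 2015) = 524×2 + 520×6 + 123×33 + 23670×7 = 1048 + 3120 + 4059 + 165690 = 173917
ΣP(Q1 2015)·Q(Q1 2015) = 524×2 + 520×6 + 123×31 + 23670×7 = 1048 + 3120 + 3813 + 165690 = 173671
Index = 173917 / 173671 × 100 = 100.1416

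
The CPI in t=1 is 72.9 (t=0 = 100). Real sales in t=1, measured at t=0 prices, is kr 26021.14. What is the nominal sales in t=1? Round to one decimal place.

Nominal = Real × (Index/100) = 26021.14 × (72.9/100)
        = 26021.14 × 0.729 = 18969.4111

18969.4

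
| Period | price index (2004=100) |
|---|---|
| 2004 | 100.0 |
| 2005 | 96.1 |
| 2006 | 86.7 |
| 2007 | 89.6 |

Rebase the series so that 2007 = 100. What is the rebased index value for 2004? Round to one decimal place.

Rebased(2004) = 100.0 / 89.6 × 100 = 111.6071

111.6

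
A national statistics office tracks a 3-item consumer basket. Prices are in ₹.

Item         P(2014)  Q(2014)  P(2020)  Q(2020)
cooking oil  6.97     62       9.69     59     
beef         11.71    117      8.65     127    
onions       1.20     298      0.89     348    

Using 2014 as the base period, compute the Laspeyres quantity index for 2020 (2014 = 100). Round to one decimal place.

Laspeyres quantity index uses base-period prices as weights.
ΣP(2014)·Q(2020) = 6.97×59 + 11.71×127 + 1.20×348 = 411.23 + 1487.17 + 417.6 = 2316
ΣP(2014)·Q(2014) = 6.97×62 + 11.71×117 + 1.20×298 = 432.14 + 1370.07 + 357.6 = 2159.81
Index = 2316 / 2159.81 × 100 = 107.2317

107.2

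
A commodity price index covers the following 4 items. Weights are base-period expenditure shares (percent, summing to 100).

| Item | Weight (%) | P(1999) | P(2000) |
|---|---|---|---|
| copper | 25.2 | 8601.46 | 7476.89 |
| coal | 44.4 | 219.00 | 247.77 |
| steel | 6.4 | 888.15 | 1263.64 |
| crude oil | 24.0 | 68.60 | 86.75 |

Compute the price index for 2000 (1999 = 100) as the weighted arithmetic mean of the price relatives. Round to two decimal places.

copper: 25.2 × (7476.89/8601.46) = 25.2 × 0.869258 = 21.9053
coal: 44.4 × (247.77/219.00) = 44.4 × 1.131370 = 50.2328
steel: 6.4 × (1263.64/888.15) = 6.4 × 1.422778 = 9.1058
crude oil: 24.0 × (86.75/68.60) = 24.0 × 1.264577 = 30.3499
Index = Σ wᵢ·(p₁ᵢ/p₀ᵢ) = 21.9053 + 50.2328 + 9.1058 + 30.3499 = 111.5938

111.59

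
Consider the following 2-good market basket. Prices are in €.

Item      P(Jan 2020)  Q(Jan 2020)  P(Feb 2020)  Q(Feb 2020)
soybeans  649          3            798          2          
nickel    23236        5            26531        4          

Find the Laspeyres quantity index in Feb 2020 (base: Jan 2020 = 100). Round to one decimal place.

Laspeyres quantity index uses base-period prices as weights.
ΣP(Jan 2020)·Q(Feb 2020) = 649×2 + 23236×4 = 1298 + 92944 = 94242
ΣP(Jan 2020)·Q(Jan 2020) = 649×3 + 23236×5 = 1947 + 116180 = 118127
Index = 94242 / 118127 × 100 = 79.7802

79.8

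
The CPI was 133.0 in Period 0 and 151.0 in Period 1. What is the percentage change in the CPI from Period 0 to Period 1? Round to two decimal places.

13.53%

Change = (151.0 − 133.0) / 133.0 × 100
       = 18.0 / 133.0 × 100 = 13.5338%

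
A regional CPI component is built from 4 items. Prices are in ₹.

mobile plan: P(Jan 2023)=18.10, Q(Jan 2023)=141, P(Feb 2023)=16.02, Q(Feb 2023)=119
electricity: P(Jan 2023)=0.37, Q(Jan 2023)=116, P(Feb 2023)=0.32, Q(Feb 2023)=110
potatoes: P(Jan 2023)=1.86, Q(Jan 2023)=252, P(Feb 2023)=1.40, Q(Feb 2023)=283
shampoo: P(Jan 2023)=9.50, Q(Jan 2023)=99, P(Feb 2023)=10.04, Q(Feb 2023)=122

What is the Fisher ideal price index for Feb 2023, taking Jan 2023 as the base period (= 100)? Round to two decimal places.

91.40

Laspeyres component (base-period weights):
ΣP(Feb 2023)Q(Jan 2023) = 16.02×141 + 0.32×116 + 1.40×252 + 10.04×99 = 2258.82 + 37.12 + 352.8 + 993.96 = 3642.7
ΣP(Jan 2023)Q(Jan 2023) = 18.10×141 + 0.37×116 + 1.86×252 + 9.50×99 = 2552.1 + 42.92 + 468.72 + 940.5 = 4004.24
L = 3642.7 / 4004.24 × 100 = 90.9711
Paasche component (current-period weights):
ΣP(Feb 2023)Q(Feb 2023) = 16.02×119 + 0.32×110 + 1.40×283 + 10.04×122 = 1906.38 + 35.2 + 396.2 + 1224.88 = 3562.66
ΣP(Jan 2023)Q(Feb 2023) = 18.10×119 + 0.37×110 + 1.86×283 + 9.50×122 = 2153.9 + 40.7 + 526.38 + 1159 = 3879.98
P = 3562.66 / 3879.98 × 100 = 91.8216
Fisher = √(L × P) = √(90.9711 × 91.8216) = 91.3953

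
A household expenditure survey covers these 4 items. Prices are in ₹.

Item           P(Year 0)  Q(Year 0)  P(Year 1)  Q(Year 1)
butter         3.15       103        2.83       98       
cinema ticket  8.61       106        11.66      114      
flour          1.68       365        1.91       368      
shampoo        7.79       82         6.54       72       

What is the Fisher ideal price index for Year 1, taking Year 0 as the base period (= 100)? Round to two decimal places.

Laspeyres component (base-period weights):
ΣP(Year 1)Q(Year 0) = 2.83×103 + 11.66×106 + 1.91×365 + 6.54×82 = 291.49 + 1235.96 + 697.15 + 536.28 = 2760.88
ΣP(Year 0)Q(Year 0) = 3.15×103 + 8.61×106 + 1.68×365 + 7.79×82 = 324.45 + 912.66 + 613.2 + 638.78 = 2489.09
L = 2760.88 / 2489.09 × 100 = 110.9193
Paasche component (current-period weights):
ΣP(Year 1)Q(Year 1) = 2.83×98 + 11.66×114 + 1.91×368 + 6.54×72 = 277.34 + 1329.24 + 702.88 + 470.88 = 2780.34
ΣP(Year 0)Q(Year 1) = 3.15×98 + 8.61×114 + 1.68×368 + 7.79×72 = 308.7 + 981.54 + 618.24 + 560.88 = 2469.36
P = 2780.34 / 2469.36 × 100 = 112.5935
Fisher = √(L × P) = √(110.9193 × 112.5935) = 111.7533

111.75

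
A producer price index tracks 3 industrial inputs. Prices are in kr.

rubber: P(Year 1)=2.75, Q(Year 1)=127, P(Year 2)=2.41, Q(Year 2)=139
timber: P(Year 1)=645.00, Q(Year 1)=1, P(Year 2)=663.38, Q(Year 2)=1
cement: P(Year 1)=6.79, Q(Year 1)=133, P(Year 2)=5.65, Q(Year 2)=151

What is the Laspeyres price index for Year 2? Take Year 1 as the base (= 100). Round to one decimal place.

Laspeyres price index uses base-period quantities as weights.
ΣP(Year 2)·Q(Year 1) = 2.41×127 + 663.38×1 + 5.65×133 = 306.07 + 663.38 + 751.45 = 1720.9
ΣP(Year 1)·Q(Year 1) = 2.75×127 + 645.00×1 + 6.79×133 = 349.25 + 645 + 903.07 = 1897.32
Index = 1720.9 / 1897.32 × 100 = 90.7016

90.7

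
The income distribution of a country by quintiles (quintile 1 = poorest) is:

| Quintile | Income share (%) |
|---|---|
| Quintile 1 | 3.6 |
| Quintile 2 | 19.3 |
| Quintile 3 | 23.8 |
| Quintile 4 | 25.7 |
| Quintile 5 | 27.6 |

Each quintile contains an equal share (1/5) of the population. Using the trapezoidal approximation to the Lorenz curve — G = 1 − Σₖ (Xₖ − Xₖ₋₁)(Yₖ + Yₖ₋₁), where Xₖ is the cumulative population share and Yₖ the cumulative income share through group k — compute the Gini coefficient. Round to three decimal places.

Cumulative income shares Yₖ: 0.0360, 0.2290, 0.4670, 0.7240, 1.0000
Σ (Xₖ−Xₖ₋₁)(Yₖ+Yₖ₋₁) = (1/5)(0.0360+0.0000) + (1/5)(0.2290+0.0360) + (1/5)(0.4670+0.2290) + (1/5)(0.7240+0.4670) + (1/5)(1.0000+0.7240)
  = 0.0072 + 0.0530 + 0.1392 + 0.2382 + 0.3448 = 0.7824
G = 1 − 0.7824 = 0.2176

0.218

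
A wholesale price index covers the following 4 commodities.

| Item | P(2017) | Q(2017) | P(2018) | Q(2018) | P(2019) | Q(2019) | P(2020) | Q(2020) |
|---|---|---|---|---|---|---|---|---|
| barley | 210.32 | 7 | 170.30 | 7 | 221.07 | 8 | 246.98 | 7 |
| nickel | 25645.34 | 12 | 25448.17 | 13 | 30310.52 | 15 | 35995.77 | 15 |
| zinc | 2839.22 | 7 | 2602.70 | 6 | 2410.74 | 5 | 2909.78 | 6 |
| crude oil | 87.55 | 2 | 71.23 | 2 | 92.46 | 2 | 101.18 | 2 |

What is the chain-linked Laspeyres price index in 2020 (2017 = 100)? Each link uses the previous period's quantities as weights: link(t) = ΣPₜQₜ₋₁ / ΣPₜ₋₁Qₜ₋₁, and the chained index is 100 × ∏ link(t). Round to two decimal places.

138.26

Link 2017→2018:
ΣP(2018)Q(2017) = 170.30×7 + 25448.17×12 + 2602.70×7 + 71.23×2 = 1192.1 + 305378.04 + 18218.9 + 142.46 = 324931.5
ΣP(2017)Q(2017) = 210.32×7 + 25645.34×12 + 2839.22×7 + 87.55×2 = 1472.24 + 307744.08 + 19874.54 + 175.1 = 329265.96
link = 324931.5/329265.96 = 0.986836
Link 2018→2019:
ΣP(2019)Q(2018) = 221.07×7 + 30310.52×13 + 2410.74×6 + 92.46×2 = 1547.49 + 394036.76 + 14464.44 + 184.92 = 410233.61
ΣP(2018)Q(2018) = 170.30×7 + 25448.17×13 + 2602.70×6 + 71.23×2 = 1192.1 + 330826.21 + 15616.2 + 142.46 = 347776.97
link = 410233.61/347776.97 = 1.179588
Link 2019→2020:
ΣP(2020)Q(2019) = 246.98×8 + 35995.77×15 + 2909.78×5 + 101.18×2 = 1975.84 + 539936.55 + 14548.9 + 202.36 = 556663.65
ΣP(2019)Q(2019) = 221.07×8 + 30310.52×15 + 2410.74×5 + 92.46×2 = 1768.56 + 454657.8 + 12053.7 + 184.92 = 468664.98
link = 556663.65/468664.98 = 1.187765
Chained index = 100 × 0.986836 × 1.179588 × 1.187765 = 138.2629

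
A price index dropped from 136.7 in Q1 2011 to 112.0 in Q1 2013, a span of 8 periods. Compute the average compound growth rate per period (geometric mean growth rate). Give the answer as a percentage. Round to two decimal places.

-2.46%

Growth factor = (112.0/136.7)^(1/8) = (0.819312)^(1/8) = 0.975396
Growth rate = 0.975396 − 1 = -0.024604 = -2.4604%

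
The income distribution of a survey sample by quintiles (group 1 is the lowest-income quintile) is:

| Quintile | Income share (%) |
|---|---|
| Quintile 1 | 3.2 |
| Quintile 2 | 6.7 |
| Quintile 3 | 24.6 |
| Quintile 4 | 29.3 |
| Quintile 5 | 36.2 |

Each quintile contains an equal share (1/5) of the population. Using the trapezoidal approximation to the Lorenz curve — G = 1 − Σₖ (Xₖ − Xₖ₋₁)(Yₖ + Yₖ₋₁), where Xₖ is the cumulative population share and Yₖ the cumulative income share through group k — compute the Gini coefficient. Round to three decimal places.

Cumulative income shares Yₖ: 0.0320, 0.0990, 0.3450, 0.6380, 1.0000
Σ (Xₖ−Xₖ₋₁)(Yₖ+Yₖ₋₁) = (1/5)(0.0320+0.0000) + (1/5)(0.0990+0.0320) + (1/5)(0.3450+0.0990) + (1/5)(0.6380+0.3450) + (1/5)(1.0000+0.6380)
  = 0.0064 + 0.0262 + 0.0888 + 0.1966 + 0.3276 = 0.6456
G = 1 − 0.6456 = 0.3544

0.354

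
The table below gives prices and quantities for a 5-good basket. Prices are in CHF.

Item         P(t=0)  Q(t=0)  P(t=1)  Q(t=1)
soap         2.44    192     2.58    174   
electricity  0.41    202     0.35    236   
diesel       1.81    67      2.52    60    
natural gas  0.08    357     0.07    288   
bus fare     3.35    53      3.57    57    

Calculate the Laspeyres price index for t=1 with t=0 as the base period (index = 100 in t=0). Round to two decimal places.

108.01

Laspeyres price index uses base-period quantities as weights.
ΣP(t=1)·Q(t=0) = 2.58×192 + 0.35×202 + 2.52×67 + 0.07×357 + 3.57×53 = 495.36 + 70.7 + 168.84 + 24.99 + 189.21 = 949.1
ΣP(t=0)·Q(t=0) = 2.44×192 + 0.41×202 + 1.81×67 + 0.08×357 + 3.35×53 = 468.48 + 82.82 + 121.27 + 28.56 + 177.55 = 878.68
Index = 949.1 / 878.68 × 100 = 108.0143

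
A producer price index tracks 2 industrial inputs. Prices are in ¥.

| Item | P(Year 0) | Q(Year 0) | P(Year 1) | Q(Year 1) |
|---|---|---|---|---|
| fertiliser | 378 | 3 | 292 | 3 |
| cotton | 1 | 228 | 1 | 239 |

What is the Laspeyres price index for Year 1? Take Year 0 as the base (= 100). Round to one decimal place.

81.1

Laspeyres price index uses base-period quantities as weights.
ΣP(Year 1)·Q(Year 0) = 292×3 + 1×228 = 876 + 228 = 1104
ΣP(Year 0)·Q(Year 0) = 378×3 + 1×228 = 1134 + 228 = 1362
Index = 1104 / 1362 × 100 = 81.0573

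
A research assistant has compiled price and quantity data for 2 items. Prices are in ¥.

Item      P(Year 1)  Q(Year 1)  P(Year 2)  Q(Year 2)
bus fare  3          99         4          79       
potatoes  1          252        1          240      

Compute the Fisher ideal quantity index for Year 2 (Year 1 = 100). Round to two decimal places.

86.34

Laspeyres component (base-period weights):
ΣP(Year 1)Q(Year 2) = 3×79 + 1×240 = 237 + 240 = 477
ΣP(Year 1)Q(Year 1) = 3×99 + 1×252 = 297 + 252 = 549
L = 477 / 549 × 100 = 86.8852
Paasche component (current-period weights):
ΣP(Year 2)Q(Year 2) = 4×79 + 1×240 = 316 + 240 = 556
ΣP(Year 2)Q(Year 1) = 4×99 + 1×252 = 396 + 252 = 648
P = 556 / 648 × 100 = 85.8025
Fisher = √(L × P) = √(86.8852 × 85.8025) = 86.3422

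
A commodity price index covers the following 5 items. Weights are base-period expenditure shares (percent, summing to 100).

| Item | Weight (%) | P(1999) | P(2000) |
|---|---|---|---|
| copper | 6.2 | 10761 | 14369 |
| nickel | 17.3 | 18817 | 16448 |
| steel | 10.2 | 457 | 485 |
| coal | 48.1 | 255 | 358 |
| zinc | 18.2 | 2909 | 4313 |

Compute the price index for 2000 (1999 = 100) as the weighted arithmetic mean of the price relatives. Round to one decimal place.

copper: 6.2 × (14369/10761) = 6.2 × 1.335285 = 8.2788
nickel: 17.3 × (16448/18817) = 17.3 × 0.874103 = 15.1220
steel: 10.2 × (485/457) = 10.2 × 1.061269 = 10.8249
coal: 48.1 × (358/255) = 48.1 × 1.403922 = 67.5286
zinc: 18.2 × (4313/2909) = 18.2 × 1.482640 = 26.9840
Index = Σ wᵢ·(p₁ᵢ/p₀ᵢ) = 8.2788 + 15.1220 + 10.8249 + 67.5286 + 26.9840 = 128.7384

128.7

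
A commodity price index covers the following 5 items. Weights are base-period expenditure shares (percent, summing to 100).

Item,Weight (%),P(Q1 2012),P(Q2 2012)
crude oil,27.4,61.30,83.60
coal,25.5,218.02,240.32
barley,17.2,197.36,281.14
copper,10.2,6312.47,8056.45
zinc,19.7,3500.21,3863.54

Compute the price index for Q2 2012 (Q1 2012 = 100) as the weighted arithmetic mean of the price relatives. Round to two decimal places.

124.74

crude oil: 27.4 × (83.60/61.30) = 27.4 × 1.363785 = 37.3677
coal: 25.5 × (240.32/218.02) = 25.5 × 1.102284 = 28.1082
barley: 17.2 × (281.14/197.36) = 17.2 × 1.424503 = 24.5015
copper: 10.2 × (8056.45/6312.47) = 10.2 × 1.276275 = 13.0180
zinc: 19.7 × (3863.54/3500.21) = 19.7 × 1.103802 = 21.7449
Index = Σ wᵢ·(p₁ᵢ/p₀ᵢ) = 37.3677 + 28.1082 + 24.5015 + 13.0180 + 21.7449 = 124.7403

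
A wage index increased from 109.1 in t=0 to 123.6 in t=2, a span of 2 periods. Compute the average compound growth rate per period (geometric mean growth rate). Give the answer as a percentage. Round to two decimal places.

Growth factor = (123.6/109.1)^(1/2) = (1.132906)^(1/2) = 1.064380
Growth rate = 1.064380 − 1 = 0.064380 = 6.4380%

6.44%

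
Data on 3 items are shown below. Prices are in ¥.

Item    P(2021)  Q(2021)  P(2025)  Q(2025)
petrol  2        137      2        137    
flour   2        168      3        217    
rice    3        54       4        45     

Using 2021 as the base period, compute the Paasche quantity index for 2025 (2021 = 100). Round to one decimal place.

111.2

Paasche quantity index uses current-period prices as weights.
ΣP(2025)·Q(2025) = 2×137 + 3×217 + 4×45 = 274 + 651 + 180 = 1105
ΣP(2025)·Q(2021) = 2×137 + 3×168 + 4×54 = 274 + 504 + 216 = 994
Index = 1105 / 994 × 100 = 111.1670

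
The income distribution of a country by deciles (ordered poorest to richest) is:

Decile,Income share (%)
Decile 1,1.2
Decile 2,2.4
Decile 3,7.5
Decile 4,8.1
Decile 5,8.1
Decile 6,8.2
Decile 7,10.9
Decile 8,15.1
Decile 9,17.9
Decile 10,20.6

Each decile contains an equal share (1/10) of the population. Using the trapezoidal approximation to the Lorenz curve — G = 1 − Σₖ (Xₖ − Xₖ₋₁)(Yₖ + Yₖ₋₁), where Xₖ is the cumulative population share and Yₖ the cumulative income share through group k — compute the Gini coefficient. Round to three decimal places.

Cumulative income shares Yₖ: 0.0120, 0.0360, 0.1110, 0.1920, 0.2730, 0.3550, 0.4640, 0.6150, 0.7940, 1.0000
Σ (Xₖ−Xₖ₋₁)(Yₖ+Yₖ₋₁) = (1/10)(0.0120+0.0000) + (1/10)(0.0360+0.0120) + (1/10)(0.1110+0.0360) + (1/10)(0.1920+0.1110) + (1/10)(0.2730+0.1920) + (1/10)(0.3550+0.2730) + (1/10)(0.4640+0.3550) + (1/10)(0.6150+0.4640) + (1/10)(0.7940+0.6150) + (1/10)(1.0000+0.7940)
  = 0.0012 + 0.0048 + 0.0147 + 0.0303 + 0.0465 + 0.0628 + 0.0819 + 0.1079 + 0.1409 + 0.1794 = 0.6704
G = 1 − 0.6704 = 0.3296

0.330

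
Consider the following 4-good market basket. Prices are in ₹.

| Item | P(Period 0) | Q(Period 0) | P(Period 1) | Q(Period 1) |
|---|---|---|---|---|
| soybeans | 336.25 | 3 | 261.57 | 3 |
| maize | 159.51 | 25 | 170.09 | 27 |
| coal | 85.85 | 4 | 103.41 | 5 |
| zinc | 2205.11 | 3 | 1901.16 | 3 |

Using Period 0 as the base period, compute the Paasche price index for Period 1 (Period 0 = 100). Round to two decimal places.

Paasche price index uses current-period quantities as weights.
ΣP(Period 1)·Q(Period 1) = 261.57×3 + 170.09×27 + 103.41×5 + 1901.16×3 = 784.71 + 4592.43 + 517.05 + 5703.48 = 11597.67
ΣP(Period 0)·Q(Period 1) = 336.25×3 + 159.51×27 + 85.85×5 + 2205.11×3 = 1008.75 + 4306.77 + 429.25 + 6615.33 = 12360.1
Index = 11597.67 / 12360.1 × 100 = 93.8315

93.83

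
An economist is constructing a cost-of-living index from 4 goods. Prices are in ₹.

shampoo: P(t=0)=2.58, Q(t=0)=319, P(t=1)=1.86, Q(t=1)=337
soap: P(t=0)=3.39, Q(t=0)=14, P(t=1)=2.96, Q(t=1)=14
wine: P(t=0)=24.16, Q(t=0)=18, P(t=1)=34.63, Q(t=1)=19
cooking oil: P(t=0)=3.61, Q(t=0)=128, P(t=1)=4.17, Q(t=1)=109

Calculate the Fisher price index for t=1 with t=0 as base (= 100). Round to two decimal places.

Laspeyres component (base-period weights):
ΣP(t=1)Q(t=0) = 1.86×319 + 2.96×14 + 34.63×18 + 4.17×128 = 593.34 + 41.44 + 623.34 + 533.76 = 1791.88
ΣP(t=0)Q(t=0) = 2.58×319 + 3.39×14 + 24.16×18 + 3.61×128 = 823.02 + 47.46 + 434.88 + 462.08 = 1767.44
L = 1791.88 / 1767.44 × 100 = 101.3828
Paasche component (current-period weights):
ΣP(t=1)Q(t=1) = 1.86×337 + 2.96×14 + 34.63×19 + 4.17×109 = 626.82 + 41.44 + 657.97 + 454.53 = 1780.76
ΣP(t=0)Q(t=1) = 2.58×337 + 3.39×14 + 24.16×19 + 3.61×109 = 869.46 + 47.46 + 459.04 + 393.49 = 1769.45
P = 1780.76 / 1769.45 × 100 = 100.6392
Fisher = √(L × P) = √(101.3828 × 100.6392) = 101.0103

101.01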